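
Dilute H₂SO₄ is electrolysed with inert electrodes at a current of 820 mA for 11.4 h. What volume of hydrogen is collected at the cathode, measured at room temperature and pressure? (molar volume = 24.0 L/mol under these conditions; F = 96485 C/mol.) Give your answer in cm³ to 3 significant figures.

4190 cm³

Charge passed = 0.820 × 41040 = 33650 C
n(e⁻) = 33650 / 96485 = 0.3488 mol
2H⁺ + 2e⁻ → H₂, so n(H₂) = 0.3488 / 2 = 0.1744 mol
V = 0.1744 × 24.0 = 4.186 L
= 4190 cm³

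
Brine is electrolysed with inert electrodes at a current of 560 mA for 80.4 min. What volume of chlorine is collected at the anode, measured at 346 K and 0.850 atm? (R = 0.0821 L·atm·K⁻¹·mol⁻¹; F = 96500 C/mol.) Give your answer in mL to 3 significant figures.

468 mL

Charge passed = 0.560 × 4824 = 2701 C
n(e⁻) = Q/F = 2701/96500 = 0.02799 mol
2Cl⁻ → Cl₂ + 2e⁻, so n(Cl₂) = 0.02799 / 2 = 0.01400 mol
V = nRT/P = 0.01400 × 0.0821 × 346 / 0.850 = 0.4679 L
= 468 mL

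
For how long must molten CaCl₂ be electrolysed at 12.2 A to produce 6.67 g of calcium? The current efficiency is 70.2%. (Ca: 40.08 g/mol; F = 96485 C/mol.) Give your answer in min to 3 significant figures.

n(Ca) = 6.67 / 40.08 = 0.1664 mol
Ca²⁺ + 2e⁻ → Ca, so n(e⁻) = 2 × 0.1664 = 0.3328 mol
Q = 0.3328 × 96485 / 0.702 = 45740 C
t = Q / I = 45740 / 12.2 = 3749 s = 62.5 min

62.5 min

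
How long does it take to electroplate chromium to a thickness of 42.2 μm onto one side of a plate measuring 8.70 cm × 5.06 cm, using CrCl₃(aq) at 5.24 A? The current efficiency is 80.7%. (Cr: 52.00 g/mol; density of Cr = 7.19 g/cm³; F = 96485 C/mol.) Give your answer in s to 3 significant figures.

Plated area = 8.70 × 5.06 = 44.02 cm²
Volume = 44.02 × 42.2×10⁻⁴ cm = 0.1858 cm³
m(Cr) = 0.1858 × 7.19 = 1.336 g
n(Cr) = 1.336 / 52.00 = 0.02569 mol; n(e⁻) = 3 × 0.02569 = 0.07707 mol
Q = 0.07707 × 96485 / 0.807 = 9214 C
t = 9214 / 5.24 = 1758 s

1760 s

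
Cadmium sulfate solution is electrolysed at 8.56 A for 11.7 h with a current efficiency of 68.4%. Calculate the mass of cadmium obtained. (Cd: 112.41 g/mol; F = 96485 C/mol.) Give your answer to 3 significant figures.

144 g

Q = 8.56 × 42120 = 3.605×10^5 C
n(e⁻) = 3.605×10^5 / 96485 = 3.736 mol
Cd²⁺ + 2e⁻ → Cd, so theoretical m(Cd) = 1.868 × 112.41 = 210.0 g
Actual mass = 68.4% × 210.0 = 144 g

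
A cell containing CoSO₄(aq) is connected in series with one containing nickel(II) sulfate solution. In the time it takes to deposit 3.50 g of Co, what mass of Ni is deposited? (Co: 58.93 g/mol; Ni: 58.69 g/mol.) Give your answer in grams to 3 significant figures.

n(Co) = 3.50 / 58.93 = 0.05939 mol
Co²⁺ + 2e⁻ → Co, so n(e⁻) = 2 × 0.05939 = 0.1188 mol
Since the cells are in series, n(e⁻) in the Ni cell is also 0.1188 mol.
Ni²⁺ + 2e⁻ → Ni, so n(Ni) = 0.1188 / 2 = 0.05940 mol
m(Ni) = 0.05940 × 58.69 = 3.49 g

3.49 g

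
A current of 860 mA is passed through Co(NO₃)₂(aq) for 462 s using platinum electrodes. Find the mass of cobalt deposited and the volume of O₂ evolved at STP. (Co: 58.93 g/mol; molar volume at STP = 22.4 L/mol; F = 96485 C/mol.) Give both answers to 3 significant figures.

0.121 g Co; 0.0231 L O₂

Q = 0.860 × 462 = 397.3 C; n(e⁻) = 397.3 / 96485 = 0.004118 mol
Cathode: Co²⁺ + 2e⁻ → Co → n(Co) = 0.004118/2 = 0.002059 mol → 0.121 g
Anode: 2H₂O → O₂ + 4H⁺ + 4e⁻ → n(O₂) = 0.004118/4 = 0.001030 mol → 0.0231 L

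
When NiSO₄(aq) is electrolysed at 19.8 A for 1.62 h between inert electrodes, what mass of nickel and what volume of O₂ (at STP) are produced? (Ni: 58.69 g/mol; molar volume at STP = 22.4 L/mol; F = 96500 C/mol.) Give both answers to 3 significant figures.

Q = 19.8 × 5832 = 1.155×10^5 C; n(e⁻) = 1.155×10^5 / 96500 = 1.197 mol
Cathode: Ni²⁺ + 2e⁻ → Ni → n(Ni) = 1.197/2 = 0.5985 mol → 35.1 g
Anode: 2H₂O → O₂ + 4H⁺ + 4e⁻ → n(O₂) = 1.197/4 = 0.2993 mol → 6.70 L

35.1 g Ni; 6.70 L O₂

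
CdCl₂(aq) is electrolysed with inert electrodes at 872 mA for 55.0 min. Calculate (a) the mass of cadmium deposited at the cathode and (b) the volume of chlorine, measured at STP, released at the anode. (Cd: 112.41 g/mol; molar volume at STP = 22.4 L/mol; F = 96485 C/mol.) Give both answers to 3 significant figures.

Q = 0.872 × 3300 = 2878 C; n(e⁻) = 2878 / 96485 = 0.02983 mol
Cathode: Cd²⁺ + 2e⁻ → Cd → n(Cd) = 0.02983/2 = 0.01492 mol → 1.68 g
Anode: 2Cl⁻ → Cl₂ + 2e⁻ → n(Cl₂) = 0.02983/2 = 0.01492 mol → 0.334 L

1.68 g Cd; 0.334 L Cl₂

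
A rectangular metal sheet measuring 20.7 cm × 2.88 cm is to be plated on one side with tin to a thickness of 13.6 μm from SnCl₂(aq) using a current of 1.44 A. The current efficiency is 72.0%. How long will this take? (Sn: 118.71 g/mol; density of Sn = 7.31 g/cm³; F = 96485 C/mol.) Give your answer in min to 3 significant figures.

Plated area = 20.7 × 2.88 = 59.62 cm²
Volume = 59.62 × 13.6×10⁻⁴ cm = 0.08108 cm³
m(Sn) = 0.08108 × 7.31 = 0.5927 g
n(Sn) = 0.5927 / 118.71 = 0.004993 mol; n(e⁻) = 2 × 0.004993 = 0.009986 mol
Q = 0.009986 × 96485 / 0.720 = 1338 C
t = 1338 / 1.44 = 929.2 s = 15.5 min

15.5 min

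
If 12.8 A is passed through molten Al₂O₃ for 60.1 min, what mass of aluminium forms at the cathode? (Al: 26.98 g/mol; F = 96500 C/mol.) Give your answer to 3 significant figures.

Q = It = 12.8 × 3606 = 46160 C
n(e⁻) = 46160 / 96500 = 0.4783 mol
Al³⁺ + 3e⁻ → Al, so n(Al) = 0.4783 / 3 = 0.1594 mol
m = 0.1594 × 26.98 = 4.30 g

4.30 g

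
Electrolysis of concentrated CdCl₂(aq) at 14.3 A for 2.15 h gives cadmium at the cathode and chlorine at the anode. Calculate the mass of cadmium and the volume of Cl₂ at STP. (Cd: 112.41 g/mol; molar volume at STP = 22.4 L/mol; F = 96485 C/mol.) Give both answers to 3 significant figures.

Q = 14.3 × 7740 = 1.107×10^5 C; n(e⁻) = 1.107×10^5 / 96485 = 1.147 mol
Cathode: Cd²⁺ + 2e⁻ → Cd → n(Cd) = 1.147/2 = 0.5735 mol → 64.5 g
Anode: 2Cl⁻ → Cl₂ + 2e⁻ → n(Cl₂) = 1.147/2 = 0.5735 mol → 12.8 L

64.5 g Cd; 12.8 L Cl₂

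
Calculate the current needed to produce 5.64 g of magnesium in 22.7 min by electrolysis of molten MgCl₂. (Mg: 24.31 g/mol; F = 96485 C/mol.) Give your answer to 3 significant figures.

n(Mg) = 5.64 / 24.31 = 0.2320 mol
Mg²⁺ + 2e⁻ → Mg, so n(e⁻) = 2 × 0.2320 = 0.4640 mol
Q = 0.4640 × 96485 = 44770 C
I = Q / t = 44770 / 1362 s = 32.9 A

32.9 A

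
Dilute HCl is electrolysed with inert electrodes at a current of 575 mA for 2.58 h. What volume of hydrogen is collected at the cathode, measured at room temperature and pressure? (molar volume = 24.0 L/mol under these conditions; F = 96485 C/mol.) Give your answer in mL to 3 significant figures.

Q = It = 0.575 × 9288 = 5341 C
n(e⁻) = 5341 / 96485 = 0.05536 mol
2H⁺ + 2e⁻ → H₂, so n(H₂) = 0.05536 / 2 = 0.02768 mol
V = 0.02768 × 24.0 = 0.6643 L
= 664 mL

664 mL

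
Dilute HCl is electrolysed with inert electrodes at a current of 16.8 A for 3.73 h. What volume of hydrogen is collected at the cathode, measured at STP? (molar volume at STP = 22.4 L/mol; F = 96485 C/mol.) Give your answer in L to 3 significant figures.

Q = 16.8 A × 13428 s = 2.256×10^5 C
n(e⁻) = 2.256×10^5 / 96485 = 2.338 mol
2H⁺ + 2e⁻ → H₂, so n(H₂) = 2.338 / 2 = 1.169 mol
V = 1.169 × 22.4 = 26.19 L

26.2 L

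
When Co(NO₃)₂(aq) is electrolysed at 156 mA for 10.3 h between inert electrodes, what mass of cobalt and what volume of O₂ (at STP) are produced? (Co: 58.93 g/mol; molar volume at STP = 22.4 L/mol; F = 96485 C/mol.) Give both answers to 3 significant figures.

1.77 g Co; 0.336 L O₂

Q = 0.156 × 37080 = 5784 C; n(e⁻) = 5784 / 96485 = 0.05995 mol
Cathode: Co²⁺ + 2e⁻ → Co → n(Co) = 0.05995/2 = 0.02998 mol → 1.77 g
Anode: 2H₂O → O₂ + 4H⁺ + 4e⁻ → n(O₂) = 0.05995/4 = 0.01499 mol → 0.336 L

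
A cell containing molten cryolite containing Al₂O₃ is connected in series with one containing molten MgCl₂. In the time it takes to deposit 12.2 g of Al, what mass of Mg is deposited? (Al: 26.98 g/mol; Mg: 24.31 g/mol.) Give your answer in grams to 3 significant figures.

n(Al) = 12.2 / 26.98 = 0.4522 mol
Al³⁺ + 3e⁻ → Al, so n(e⁻) = 3 × 0.4522 = 1.357 mol
Since the cells are in series, n(e⁻) in the Mg cell is also 1.357 mol.
Mg²⁺ + 2e⁻ → Mg, so n(Mg) = 1.357 / 2 = 0.6785 mol
m(Mg) = 0.6785 × 24.31 = 16.5 g

16.5 g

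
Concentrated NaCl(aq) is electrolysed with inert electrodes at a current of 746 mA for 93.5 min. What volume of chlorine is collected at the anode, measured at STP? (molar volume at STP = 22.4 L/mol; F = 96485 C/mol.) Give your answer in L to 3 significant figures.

Q = It = 0.746 × 5610 = 4185 C
n(e⁻) = 4185 / 96485 = 0.04337 mol
2Cl⁻ → Cl₂ + 2e⁻, so n(Cl₂) = 0.04337 / 2 = 0.02169 mol
V = 0.02169 × 22.4 = 0.4859 L

0.486 L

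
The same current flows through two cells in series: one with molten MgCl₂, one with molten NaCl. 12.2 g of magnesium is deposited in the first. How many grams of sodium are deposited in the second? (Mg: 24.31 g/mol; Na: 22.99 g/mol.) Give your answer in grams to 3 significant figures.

23.1 g

n(Mg) = 12.2 / 24.31 = 0.5019 mol
Mg²⁺ + 2e⁻ → Mg, so n(e⁻) = 2 × 0.5019 = 1.004 mol
Same current for the same time ⇒ same n(e⁻) = 1.004 mol in both cells.
Na⁺ + e⁻ → Na, so n(Na) = 1.004 mol
m(Na) = 1.004 × 22.99 = 23.1 g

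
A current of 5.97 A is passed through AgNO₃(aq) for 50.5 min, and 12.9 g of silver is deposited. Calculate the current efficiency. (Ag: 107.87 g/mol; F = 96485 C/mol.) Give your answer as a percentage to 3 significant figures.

63.8%

Q = 5.97 × 3030 = 18090 C
n(e⁻) = 18090 / 96485 = 0.1875 mol
Ag⁺ + e⁻ → Ag, so theoretical n(Ag) = 0.1875 mol → 20.23 g
Efficiency = 12.9 / 20.23 = 0.6377 = 63.8%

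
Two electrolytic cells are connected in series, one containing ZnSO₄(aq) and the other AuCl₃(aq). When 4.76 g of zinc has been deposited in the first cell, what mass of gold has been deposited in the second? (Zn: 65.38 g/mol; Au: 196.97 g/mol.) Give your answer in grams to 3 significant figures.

9.56 g

n(Zn) = 4.76 / 65.38 = 0.07281 mol
Zn²⁺ + 2e⁻ → Zn, so n(e⁻) = 2 × 0.07281 = 0.1456 mol
Same current for the same time ⇒ same n(e⁻) = 0.1456 mol in both cells.
Au³⁺ + 3e⁻ → Au, so n(Au) = 0.1456 / 3 = 0.04853 mol
m(Au) = 0.04853 × 196.97 = 9.56 g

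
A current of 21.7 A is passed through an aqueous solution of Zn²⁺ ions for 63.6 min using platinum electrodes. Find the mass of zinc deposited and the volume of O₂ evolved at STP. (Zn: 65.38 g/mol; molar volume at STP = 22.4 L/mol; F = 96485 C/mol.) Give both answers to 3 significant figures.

Q = 21.7 × 3816 = 82810 C; n(e⁻) = 82810 / 96485 = 0.8583 mol
Cathode: Zn²⁺ + 2e⁻ → Zn → n(Zn) = 0.8583/2 = 0.4292 mol → 28.1 g
Anode: 2H₂O → O₂ + 4H⁺ + 4e⁻ → n(O₂) = 0.8583/4 = 0.2146 mol → 4.81 L

28.1 g Zn; 4.81 L O₂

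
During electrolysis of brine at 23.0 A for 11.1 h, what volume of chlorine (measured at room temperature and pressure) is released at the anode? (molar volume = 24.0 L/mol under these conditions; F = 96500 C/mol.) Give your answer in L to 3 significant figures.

114 L

Charge passed = 23.0 × 39960 = 9.191×10^5 C
Moles of electrons = 9.191×10^5 / 96500 = 9.524 mol
2Cl⁻ → Cl₂ + 2e⁻, so n(Cl₂) = 9.524 / 2 = 4.762 mol
V = 4.762 × 24.0 = 114.3 L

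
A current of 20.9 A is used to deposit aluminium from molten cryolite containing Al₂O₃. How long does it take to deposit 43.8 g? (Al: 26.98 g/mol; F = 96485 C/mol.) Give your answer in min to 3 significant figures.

375 min

n(Al) = 43.8 / 26.98 = 1.623 mol
Al³⁺ + 3e⁻ → Al, so n(e⁻) = 3 × 1.623 = 4.869 mol
Q = 4.869 × 96485 = 4.698×10^5 C
t = Q / I = 4.698×10^5 / 20.9 = 22480 s = 375 min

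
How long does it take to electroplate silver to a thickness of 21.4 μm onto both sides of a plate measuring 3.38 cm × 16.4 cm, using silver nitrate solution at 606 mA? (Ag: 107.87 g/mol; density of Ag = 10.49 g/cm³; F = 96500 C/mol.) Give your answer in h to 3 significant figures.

1.02 h

Plated area = 2 × 3.38 × 16.4 = 110.9 cm²
Volume = 110.9 × 21.4×10⁻⁴ cm = 0.2373 cm³
m(Ag) = 0.2373 × 10.49 = 2.489 g
n(Ag) = 2.489 / 107.87 = 0.02307 mol; n(e⁻) = 0.02307 mol
Q = 0.02307 × 96500 = 2226 C
t = 2226 / 0.606 = 3673 s = 1.02 h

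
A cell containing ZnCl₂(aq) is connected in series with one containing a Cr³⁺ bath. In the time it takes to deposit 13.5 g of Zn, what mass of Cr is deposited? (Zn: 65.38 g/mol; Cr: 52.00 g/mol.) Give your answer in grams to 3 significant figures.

7.16 g

n(Zn) = 13.5 / 65.38 = 0.2065 mol
Zn²⁺ + 2e⁻ → Zn, so n(e⁻) = 2 × 0.2065 = 0.4130 mol
Since the cells are in series, n(e⁻) in the Cr cell is also 0.4130 mol.
Cr³⁺ + 3e⁻ → Cr, so n(Cr) = 0.4130 / 3 = 0.1377 mol
m(Cr) = 0.1377 × 52.00 = 7.16 g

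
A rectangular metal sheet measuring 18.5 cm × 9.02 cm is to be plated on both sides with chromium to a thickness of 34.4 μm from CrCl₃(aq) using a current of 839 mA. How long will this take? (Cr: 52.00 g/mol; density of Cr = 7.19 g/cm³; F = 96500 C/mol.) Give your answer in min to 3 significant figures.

913 min

Plated area = 2 × 18.5 × 9.02 = 333.7 cm²
Volume = 333.7 × 34.4×10⁻⁴ cm = 1.148 cm³
m(Cr) = 1.148 × 7.19 = 8.254 g
n(Cr) = 8.254 / 52.00 = 0.1587 mol; n(e⁻) = 3 × 0.1587 = 0.4761 mol
Q = 0.4761 × 96500 = 45940 C
t = 45940 / 0.839 = 54760 s = 913 min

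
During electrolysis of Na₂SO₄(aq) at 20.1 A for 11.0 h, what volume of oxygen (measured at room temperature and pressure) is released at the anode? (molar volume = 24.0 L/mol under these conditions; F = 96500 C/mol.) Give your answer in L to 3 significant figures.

Q = It = 20.1 × 39600 = 7.960×10^5 C
Moles of electrons = 7.960×10^5 / 96500 = 8.249 mol
2H₂O → O₂ + 4H⁺ + 4e⁻, so n(O₂) = 8.249 / 4 = 2.062 mol
V = 2.062 × 24.0 = 49.49 L

49.5 L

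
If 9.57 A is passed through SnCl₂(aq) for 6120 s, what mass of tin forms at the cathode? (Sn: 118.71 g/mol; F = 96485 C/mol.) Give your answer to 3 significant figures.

36.0 g

Charge passed = 9.57 × 6120 = 58570 C
Moles of electrons = 58570 / 96485 = 0.6070 mol
Sn²⁺ + 2e⁻ → Sn, so n(Sn) = 0.6070 / 2 = 0.3035 mol
m = 0.3035 × 118.71 = 36.0 g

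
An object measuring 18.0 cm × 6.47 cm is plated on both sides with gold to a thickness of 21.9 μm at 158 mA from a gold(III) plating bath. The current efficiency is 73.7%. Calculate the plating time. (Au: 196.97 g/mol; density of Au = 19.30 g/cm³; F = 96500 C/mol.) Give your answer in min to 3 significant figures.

2070 min

Plated area = 2 × 18.0 × 6.47 = 232.9 cm²
Volume = 232.9 × 21.9×10⁻⁴ cm = 0.5101 cm³
m(Au) = 0.5101 × 19.30 = 9.845 g
n(Au) = 9.845 / 196.97 = 0.04998 mol; n(e⁻) = 3 × 0.04998 = 0.1499 mol
Q = 0.1499 × 96500 / 0.737 = 19630 C
t = 19630 / 0.158 = 1.242×10^5 s = 2070 min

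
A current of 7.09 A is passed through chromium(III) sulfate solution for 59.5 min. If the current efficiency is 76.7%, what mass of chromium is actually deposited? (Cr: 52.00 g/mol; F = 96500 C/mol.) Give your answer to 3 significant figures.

Q = 7.09 × 3570 = 25310 C
n(e⁻) = 25310 / 96500 = 0.2623 mol
Cr³⁺ + 3e⁻ → Cr, so theoretical m(Cr) = 0.08743 × 52.00 = 4.546 g
Actual mass = 76.7% × 4.546 = 3.49 g

3.49 g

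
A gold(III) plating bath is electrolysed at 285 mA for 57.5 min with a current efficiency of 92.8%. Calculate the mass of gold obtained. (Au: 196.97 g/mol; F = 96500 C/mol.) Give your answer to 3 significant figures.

0.621 g

Q = 0.285 × 3450 = 983.3 C
n(e⁻) = 983.3 / 96500 = 0.01019 mol
Au³⁺ + 3e⁻ → Au, so theoretical m(Au) = 0.003397 × 196.97 = 0.6691 g
Actual mass = 92.8% × 0.6691 = 0.621 g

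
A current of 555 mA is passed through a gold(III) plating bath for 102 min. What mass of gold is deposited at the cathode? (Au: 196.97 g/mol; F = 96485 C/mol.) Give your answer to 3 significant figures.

Q = It = 0.555 × 6120 = 3397 C
n(e⁻) = Q/F = 3397/96485 = 0.03521 mol
Au³⁺ + 3e⁻ → Au, so n(Au) = 0.03521 / 3 = 0.01174 mol
m = 0.01174 × 196.97 = 2.31 g

2.31 g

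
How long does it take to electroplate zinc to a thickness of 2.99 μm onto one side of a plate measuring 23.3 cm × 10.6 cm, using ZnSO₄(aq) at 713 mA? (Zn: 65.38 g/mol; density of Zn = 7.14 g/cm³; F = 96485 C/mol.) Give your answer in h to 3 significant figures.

0.606 h

Plated area = 23.3 × 10.6 = 247.0 cm²
Volume = 247.0 × 2.99×10⁻⁴ cm = 0.07385 cm³
m(Zn) = 0.07385 × 7.14 = 0.5273 g
n(Zn) = 0.5273 / 65.38 = 0.008065 mol; n(e⁻) = 2 × 0.008065 = 0.01613 mol
Q = 0.01613 × 96485 = 1556 C
t = 1556 / 0.713 = 2182 s = 0.606 h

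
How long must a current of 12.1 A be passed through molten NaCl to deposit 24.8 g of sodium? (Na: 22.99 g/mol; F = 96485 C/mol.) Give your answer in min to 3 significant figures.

143 min

n(Na) = 24.8 / 22.99 = 1.079 mol
Na⁺ + e⁻ → Na, so n(e⁻) = 1.079 mol
Q = 1.079 × 96485 = 1.041×10^5 C
t = Q / I = 1.041×10^5 / 12.1 = 8603 s = 143 min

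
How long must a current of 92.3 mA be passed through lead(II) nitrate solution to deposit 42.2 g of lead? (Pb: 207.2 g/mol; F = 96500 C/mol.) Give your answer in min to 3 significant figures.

7100 min

n(Pb) = 42.2 / 207.2 = 0.2037 mol
Pb²⁺ + 2e⁻ → Pb, so n(e⁻) = 2 × 0.2037 = 0.4074 mol
Q = 0.4074 × 96500 = 39310 C
t = Q / I = 39310 / 0.0923 = 4.259×10^5 s = 7100 min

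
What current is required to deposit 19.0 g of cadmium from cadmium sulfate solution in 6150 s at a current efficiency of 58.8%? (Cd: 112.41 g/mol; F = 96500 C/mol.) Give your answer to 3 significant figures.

n(Cd) = 19.0 / 112.41 = 0.1690 mol
Cd²⁺ + 2e⁻ → Cd, so n(e⁻) = 2 × 0.1690 = 0.3380 mol
Q = 0.3380 × 96500 / 0.588 = 55470 C
I = Q / t = 55470 / 6150 s = 9.02 A

9.02 A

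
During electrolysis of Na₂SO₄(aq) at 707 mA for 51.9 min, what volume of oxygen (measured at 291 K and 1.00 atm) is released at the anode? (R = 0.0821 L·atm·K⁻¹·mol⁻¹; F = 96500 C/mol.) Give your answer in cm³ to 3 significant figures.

136 cm³

Q = It = 0.707 × 3114 = 2202 C
n(e⁻) = Q/F = 2202/96500 = 0.02282 mol
2H₂O → O₂ + 4H⁺ + 4e⁻, so n(O₂) = 0.02282 / 4 = 0.005705 mol
V = nRT/P = 0.005705 × 0.0821 × 291 / 1.00 = 0.1363 L
= 136 cm³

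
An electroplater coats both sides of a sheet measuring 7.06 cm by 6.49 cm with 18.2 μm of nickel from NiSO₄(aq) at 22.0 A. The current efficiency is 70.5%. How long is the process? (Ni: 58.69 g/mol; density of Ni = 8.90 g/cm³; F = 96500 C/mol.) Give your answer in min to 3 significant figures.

5.25 min

Plated area = 2 × 7.06 × 6.49 = 91.64 cm²
Volume = 91.64 × 18.2×10⁻⁴ cm = 0.1668 cm³
m(Ni) = 0.1668 × 8.90 = 1.485 g
n(Ni) = 1.485 / 58.69 = 0.02530 mol; n(e⁻) = 2 × 0.02530 = 0.05060 mol
Q = 0.05060 × 96500 / 0.705 = 6926 C
t = 6926 / 22.0 = 314.8 s = 5.25 min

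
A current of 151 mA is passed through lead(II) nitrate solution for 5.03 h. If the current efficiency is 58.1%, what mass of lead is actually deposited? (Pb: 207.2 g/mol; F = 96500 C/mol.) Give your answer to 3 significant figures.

1.71 g

Q = 0.151 × 18108 = 2734 C
n(e⁻) = 2734 / 96500 = 0.02833 mol
Pb²⁺ + 2e⁻ → Pb, so theoretical m(Pb) = 0.01417 × 207.2 = 2.936 g
Actual mass = 58.1% × 2.936 = 1.71 g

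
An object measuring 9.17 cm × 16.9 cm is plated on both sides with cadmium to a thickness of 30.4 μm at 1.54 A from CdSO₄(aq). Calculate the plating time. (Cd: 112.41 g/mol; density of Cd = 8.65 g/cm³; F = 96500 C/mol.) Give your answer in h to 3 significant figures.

2.52 h

Plated area = 2 × 9.17 × 16.9 = 309.9 cm²
Volume = 309.9 × 30.4×10⁻⁴ cm = 0.9421 cm³
m(Cd) = 0.9421 × 8.65 = 8.149 g
n(Cd) = 8.149 / 112.41 = 0.07249 mol; n(e⁻) = 2 × 0.07249 = 0.1450 mol
Q = 0.1450 × 96500 = 13990 C
t = 13990 / 1.54 = 9084 s = 2.52 h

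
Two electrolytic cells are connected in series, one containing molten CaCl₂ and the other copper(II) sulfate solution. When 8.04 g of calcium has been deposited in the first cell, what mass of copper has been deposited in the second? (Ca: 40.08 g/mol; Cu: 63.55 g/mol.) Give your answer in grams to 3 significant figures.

12.7 g

n(Ca) = 8.04 / 40.08 = 0.2006 mol
Ca²⁺ + 2e⁻ → Ca, so n(e⁻) = 2 × 0.2006 = 0.4012 mol
Since the cells are in series, n(e⁻) in the Cu cell is also 0.4012 mol.
Cu²⁺ + 2e⁻ → Cu, so n(Cu) = 0.4012 / 2 = 0.2006 mol
m(Cu) = 0.2006 × 63.55 = 12.7 g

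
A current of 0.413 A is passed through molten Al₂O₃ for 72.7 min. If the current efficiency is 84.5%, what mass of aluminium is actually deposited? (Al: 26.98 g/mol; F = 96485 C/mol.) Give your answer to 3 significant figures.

Q = 0.413 × 4362 = 1802 C
n(e⁻) = 1802 / 96485 = 0.01868 mol
Al³⁺ + 3e⁻ → Al, so theoretical m(Al) = 0.006227 × 26.98 = 0.1680 g
Actual mass = 84.5% × 0.1680 = 0.142 g

0.142 g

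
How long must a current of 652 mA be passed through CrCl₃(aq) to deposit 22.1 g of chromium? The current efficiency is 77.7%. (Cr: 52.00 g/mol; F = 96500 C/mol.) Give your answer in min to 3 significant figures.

4050 min

n(Cr) = 22.1 / 52.00 = 0.4250 mol
Cr³⁺ + 3e⁻ → Cr, so n(e⁻) = 3 × 0.4250 = 1.275 mol
Q = 1.275 × 96500 / 0.777 = 1.583×10^5 C
t = Q / I = 1.583×10^5 / 0.652 = 2.428×10^5 s = 4050 min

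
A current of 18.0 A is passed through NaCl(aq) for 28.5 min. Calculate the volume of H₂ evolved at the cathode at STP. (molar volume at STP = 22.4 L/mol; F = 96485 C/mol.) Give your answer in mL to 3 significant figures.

Q = 18.0 A × 1710 s = 30780 C
n(e⁻) = Q/F = 30780/96485 = 0.3190 mol
2H⁺ + 2e⁻ → H₂, so n(H₂) = 0.3190 / 2 = 0.1595 mol
V = 0.1595 × 22.4 = 3.573 L
= 3570 mL

3570 mL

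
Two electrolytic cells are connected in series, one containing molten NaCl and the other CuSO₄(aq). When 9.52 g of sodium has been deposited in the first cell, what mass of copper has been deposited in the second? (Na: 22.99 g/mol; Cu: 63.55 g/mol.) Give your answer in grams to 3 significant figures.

13.2 g

n(Na) = 9.52 / 22.99 = 0.4141 mol
Na⁺ + e⁻ → Na, so n(e⁻) = 0.4141 mol
Since the cells are in series, n(e⁻) in the Cu cell is also 0.4141 mol.
Cu²⁺ + 2e⁻ → Cu, so n(Cu) = 0.4141 / 2 = 0.2071 mol
m(Cu) = 0.2071 × 63.55 = 13.2 g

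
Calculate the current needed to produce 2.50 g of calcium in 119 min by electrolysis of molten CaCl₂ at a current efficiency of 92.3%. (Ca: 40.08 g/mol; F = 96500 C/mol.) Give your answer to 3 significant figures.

n(Ca) = 2.50 / 40.08 = 0.06238 mol
Ca²⁺ + 2e⁻ → Ca, so n(e⁻) = 2 × 0.06238 = 0.1248 mol
Q = 0.1248 × 96500 / 0.923 = 13050 C
I = Q / t = 13050 / 7140 s = 1.83 A

1.83 A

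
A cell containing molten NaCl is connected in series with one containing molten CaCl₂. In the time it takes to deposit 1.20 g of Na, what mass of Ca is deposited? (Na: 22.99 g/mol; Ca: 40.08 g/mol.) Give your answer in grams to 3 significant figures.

1.05 g

n(Na) = 1.20 / 22.99 = 0.05220 mol
Na⁺ + e⁻ → Na, so n(e⁻) = 0.05220 mol
Since the cells are in series, n(e⁻) in the Ca cell is also 0.05220 mol.
Ca²⁺ + 2e⁻ → Ca, so n(Ca) = 0.05220 / 2 = 0.02610 mol
m(Ca) = 0.02610 × 40.08 = 1.05 g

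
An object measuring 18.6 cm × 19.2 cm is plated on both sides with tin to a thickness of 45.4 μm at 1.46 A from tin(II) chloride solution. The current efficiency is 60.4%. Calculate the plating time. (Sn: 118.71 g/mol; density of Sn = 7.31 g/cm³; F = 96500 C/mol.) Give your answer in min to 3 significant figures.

Plated area = 2 × 18.6 × 19.2 = 714.2 cm²
Volume = 714.2 × 45.4×10⁻⁴ cm = 3.242 cm³
m(Sn) = 3.242 × 7.31 = 23.70 g
n(Sn) = 23.70 / 118.71 = 0.1996 mol; n(e⁻) = 2 × 0.1996 = 0.3992 mol
Q = 0.3992 × 96500 / 0.604 = 63780 C
t = 63780 / 1.46 = 43680 s = 728 min

728 min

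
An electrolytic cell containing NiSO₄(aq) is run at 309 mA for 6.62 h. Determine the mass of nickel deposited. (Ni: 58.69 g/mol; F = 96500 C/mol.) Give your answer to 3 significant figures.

Q = It = 0.309 × 23832 = 7364 C
n(e⁻) = Q/F = 7364/96500 = 0.07631 mol
Ni²⁺ + 2e⁻ → Ni, so n(Ni) = 0.07631 / 2 = 0.03816 mol
m = 0.03816 × 58.69 = 2.24 g

2.24 g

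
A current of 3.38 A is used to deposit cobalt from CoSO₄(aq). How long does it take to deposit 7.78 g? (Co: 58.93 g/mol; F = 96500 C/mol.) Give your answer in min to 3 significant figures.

n(Co) = 7.78 / 58.93 = 0.1320 mol
Co²⁺ + 2e⁻ → Co, so n(e⁻) = 2 × 0.1320 = 0.2640 mol
Q = 0.2640 × 96500 = 25480 C
t = Q / I = 25480 / 3.38 = 7538 s = 126 min

126 min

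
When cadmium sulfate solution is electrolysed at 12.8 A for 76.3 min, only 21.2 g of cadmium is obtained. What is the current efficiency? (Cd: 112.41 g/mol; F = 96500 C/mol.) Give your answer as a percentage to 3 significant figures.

Q = 12.8 × 4578 = 58600 C
n(e⁻) = 58600 / 96500 = 0.6073 mol
Cd²⁺ + 2e⁻ → Cd, so theoretical n(Cd) = 0.3037 mol → 34.14 g
Efficiency = 21.2 / 34.14 = 0.6210 = 62.1%

62.1%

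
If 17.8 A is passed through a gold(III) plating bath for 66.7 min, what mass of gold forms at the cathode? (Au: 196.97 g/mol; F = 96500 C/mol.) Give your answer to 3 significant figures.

Q = 17.8 A × 4002 s = 71240 C
n(e⁻) = 71240 / 96500 = 0.7382 mol
Au³⁺ + 3e⁻ → Au, so n(Au) = 0.7382 / 3 = 0.2461 mol
m = 0.2461 × 196.97 = 48.5 g

48.5 g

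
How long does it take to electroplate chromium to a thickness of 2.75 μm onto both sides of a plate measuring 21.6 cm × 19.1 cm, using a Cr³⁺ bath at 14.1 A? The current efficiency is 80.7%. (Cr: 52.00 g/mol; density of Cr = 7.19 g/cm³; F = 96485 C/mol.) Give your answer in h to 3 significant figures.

0.222 h

Plated area = 2 × 21.6 × 19.1 = 825.1 cm²
Volume = 825.1 × 2.75×10⁻⁴ cm = 0.2269 cm³
m(Cr) = 0.2269 × 7.19 = 1.631 g
n(Cr) = 1.631 / 52.00 = 0.03137 mol; n(e⁻) = 3 × 0.03137 = 0.09411 mol
Q = 0.09411 × 96485 / 0.807 = 11250 C
t = 11250 / 14.1 = 797.9 s = 0.222 h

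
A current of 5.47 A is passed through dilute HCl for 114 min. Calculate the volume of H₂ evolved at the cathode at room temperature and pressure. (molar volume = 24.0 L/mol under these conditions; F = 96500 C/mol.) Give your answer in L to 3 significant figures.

Q = 5.47 A × 6840 s = 37410 C
n(e⁻) = Q/F = 37410/96500 = 0.3877 mol
2H⁺ + 2e⁻ → H₂, so n(H₂) = 0.3877 / 2 = 0.1939 mol
V = 0.1939 × 24.0 = 4.654 L

4.65 L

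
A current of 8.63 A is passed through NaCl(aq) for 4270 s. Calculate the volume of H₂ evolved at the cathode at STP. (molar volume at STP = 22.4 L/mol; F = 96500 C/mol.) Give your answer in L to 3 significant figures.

Q = It = 8.63 × 4270 = 36850 C
n(e⁻) = Q/F = 36850/96500 = 0.3819 mol
2H⁺ + 2e⁻ → H₂, so n(H₂) = 0.3819 / 2 = 0.1910 mol
V = 0.1910 × 22.4 = 4.278 L

4.28 L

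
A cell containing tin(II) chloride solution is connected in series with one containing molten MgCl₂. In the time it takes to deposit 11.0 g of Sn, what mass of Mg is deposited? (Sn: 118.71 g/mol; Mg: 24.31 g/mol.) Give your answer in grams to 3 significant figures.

n(Sn) = 11.0 / 118.71 = 0.09266 mol
Sn²⁺ + 2e⁻ → Sn, so n(e⁻) = 2 × 0.09266 = 0.1853 mol
Since the cells are in series, n(e⁻) in the Mg cell is also 0.1853 mol.
Mg²⁺ + 2e⁻ → Mg, so n(Mg) = 0.1853 / 2 = 0.09265 mol
m(Mg) = 0.09265 × 24.31 = 2.25 g

2.25 g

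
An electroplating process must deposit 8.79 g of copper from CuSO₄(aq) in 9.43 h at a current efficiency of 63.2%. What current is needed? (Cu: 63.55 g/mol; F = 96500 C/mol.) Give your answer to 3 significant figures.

n(Cu) = 8.79 / 63.55 = 0.1383 mol
Cu²⁺ + 2e⁻ → Cu, so n(e⁻) = 2 × 0.1383 = 0.2766 mol
Q = 0.2766 × 96500 / 0.632 = 42230 C
I = Q / t = 42230 / 33948 s = 1.24 A

1.24 A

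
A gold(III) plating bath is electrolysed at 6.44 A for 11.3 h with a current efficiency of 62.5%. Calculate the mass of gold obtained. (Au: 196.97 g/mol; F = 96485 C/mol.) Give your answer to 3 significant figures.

Q = 6.44 × 40680 = 2.620×10^5 C
n(e⁻) = 2.620×10^5 / 96485 = 2.715 mol
Au³⁺ + 3e⁻ → Au, so theoretical m(Au) = 0.9050 × 196.97 = 178.3 g
Actual mass = 62.5% × 178.3 = 111 g

111 g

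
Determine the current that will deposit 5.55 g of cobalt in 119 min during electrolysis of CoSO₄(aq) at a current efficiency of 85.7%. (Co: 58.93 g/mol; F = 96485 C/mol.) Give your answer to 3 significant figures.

n(Co) = 5.55 / 58.93 = 0.09418 mol
Co²⁺ + 2e⁻ → Co, so n(e⁻) = 2 × 0.09418 = 0.1884 mol
Q = 0.1884 × 96485 / 0.857 = 21210 C
I = Q / t = 21210 / 7140 s = 2.97 A

2.97 A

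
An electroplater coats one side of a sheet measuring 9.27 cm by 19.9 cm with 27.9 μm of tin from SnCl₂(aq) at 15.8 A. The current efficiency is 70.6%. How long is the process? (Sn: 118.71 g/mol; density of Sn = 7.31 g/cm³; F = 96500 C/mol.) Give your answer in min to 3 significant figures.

9.14 min

Plated area = 9.27 × 19.9 = 184.5 cm²
Volume = 184.5 × 27.9×10⁻⁴ cm = 0.5148 cm³
m(Sn) = 0.5148 × 7.31 = 3.763 g
n(Sn) = 3.763 / 118.71 = 0.03170 mol; n(e⁻) = 2 × 0.03170 = 0.06340 mol
Q = 0.06340 × 96500 / 0.706 = 8666 C
t = 8666 / 15.8 = 548.5 s = 9.14 min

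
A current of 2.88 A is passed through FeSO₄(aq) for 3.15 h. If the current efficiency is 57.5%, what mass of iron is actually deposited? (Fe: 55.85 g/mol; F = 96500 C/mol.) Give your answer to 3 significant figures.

Q = 2.88 × 11340 = 32660 C
n(e⁻) = 32660 / 96500 = 0.3384 mol
Fe²⁺ + 2e⁻ → Fe, so theoretical m(Fe) = 0.1692 × 55.85 = 9.450 g
Actual mass = 57.5% × 9.450 = 5.43 g

5.43 g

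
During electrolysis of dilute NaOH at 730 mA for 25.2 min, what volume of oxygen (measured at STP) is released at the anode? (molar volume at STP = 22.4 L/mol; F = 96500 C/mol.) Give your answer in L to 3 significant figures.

0.0641 L

Q = It = 0.730 × 1512 = 1104 C
Moles of electrons = 1104 / 96500 = 0.01144 mol
2H₂O → O₂ + 4H⁺ + 4e⁻, so n(O₂) = 0.01144 / 4 = 0.002860 mol
V = 0.002860 × 22.4 = 0.06406 L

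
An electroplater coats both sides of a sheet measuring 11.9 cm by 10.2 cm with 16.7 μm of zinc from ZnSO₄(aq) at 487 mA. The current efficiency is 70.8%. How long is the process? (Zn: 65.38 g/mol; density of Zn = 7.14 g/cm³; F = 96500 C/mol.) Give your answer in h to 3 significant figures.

6.88 h

Plated area = 2 × 11.9 × 10.2 = 242.8 cm²
Volume = 242.8 × 16.7×10⁻⁴ cm = 0.4055 cm³
m(Zn) = 0.4055 × 7.14 = 2.895 g
n(Zn) = 2.895 / 65.38 = 0.04428 mol; n(e⁻) = 2 × 0.04428 = 0.08856 mol
Q = 0.08856 × 96500 / 0.708 = 12070 C
t = 12070 / 0.487 = 24780 s = 6.88 h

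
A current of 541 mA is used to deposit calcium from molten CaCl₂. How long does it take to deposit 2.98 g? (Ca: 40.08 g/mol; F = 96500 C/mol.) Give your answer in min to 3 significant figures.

442 min

n(Ca) = 2.98 / 40.08 = 0.07435 mol
Ca²⁺ + 2e⁻ → Ca, so n(e⁻) = 2 × 0.07435 = 0.1487 mol
Q = 0.1487 × 96500 = 14350 C
t = Q / I = 14350 / 0.541 = 26520 s = 442 min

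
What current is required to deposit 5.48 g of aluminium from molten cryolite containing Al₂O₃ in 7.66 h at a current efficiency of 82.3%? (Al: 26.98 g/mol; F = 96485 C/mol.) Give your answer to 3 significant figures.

n(Al) = 5.48 / 26.98 = 0.2031 mol
Al³⁺ + 3e⁻ → Al, so n(e⁻) = 3 × 0.2031 = 0.6093 mol
Q = 0.6093 × 96485 / 0.823 = 71430 C
I = Q / t = 71430 / 27576 s = 2.59 A

2.59 A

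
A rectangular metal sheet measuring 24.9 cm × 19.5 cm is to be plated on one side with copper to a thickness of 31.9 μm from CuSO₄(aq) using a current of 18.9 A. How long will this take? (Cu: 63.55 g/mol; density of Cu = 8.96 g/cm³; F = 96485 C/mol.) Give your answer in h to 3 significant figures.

Plated area = 24.9 × 19.5 = 485.6 cm²
Volume = 485.6 × 31.9×10⁻⁴ cm = 1.549 cm³
m(Cu) = 1.549 × 8.96 = 13.88 g
n(Cu) = 13.88 / 63.55 = 0.2184 mol; n(e⁻) = 2 × 0.2184 = 0.4368 mol
Q = 0.4368 × 96485 = 42140 C
t = 42140 / 18.9 = 2230 s = 0.619 h

0.619 h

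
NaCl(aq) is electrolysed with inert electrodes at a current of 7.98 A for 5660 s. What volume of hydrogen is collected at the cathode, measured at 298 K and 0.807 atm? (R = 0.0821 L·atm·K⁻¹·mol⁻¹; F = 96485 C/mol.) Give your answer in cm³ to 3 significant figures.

Q = It = 7.98 × 5660 = 45170 C
Moles of electrons = 45170 / 96485 = 0.4682 mol
2H⁺ + 2e⁻ → H₂, so n(H₂) = 0.4682 / 2 = 0.2341 mol
V = nRT/P = 0.2341 × 0.0821 × 298 / 0.807 = 7.097 L
= 7100 cm³

7100 cm³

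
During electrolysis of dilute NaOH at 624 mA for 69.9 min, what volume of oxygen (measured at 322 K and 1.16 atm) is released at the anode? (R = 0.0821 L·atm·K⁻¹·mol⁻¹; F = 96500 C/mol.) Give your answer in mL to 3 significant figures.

155 mL

Q = It = 0.624 × 4194 = 2617 C
n(e⁻) = 2617 / 96500 = 0.02712 mol
2H₂O → O₂ + 4H⁺ + 4e⁻, so n(O₂) = 0.02712 / 4 = 0.006780 mol
V = nRT/P = 0.006780 × 0.0821 × 322 / 1.16 = 0.1545 L
= 155 mL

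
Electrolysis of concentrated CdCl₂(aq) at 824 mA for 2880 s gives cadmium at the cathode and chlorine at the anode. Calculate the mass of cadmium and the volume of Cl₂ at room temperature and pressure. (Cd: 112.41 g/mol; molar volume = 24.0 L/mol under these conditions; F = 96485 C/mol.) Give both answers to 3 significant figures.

1.38 g Cd; 0.295 L Cl₂

Q = 0.824 × 2880 = 2373 C; n(e⁻) = 2373 / 96485 = 0.02459 mol
Cathode: Cd²⁺ + 2e⁻ → Cd → n(Cd) = 0.02459/2 = 0.01230 mol → 1.38 g
Anode: 2Cl⁻ → Cl₂ + 2e⁻ → n(Cl₂) = 0.02459/2 = 0.01230 mol → 0.295 L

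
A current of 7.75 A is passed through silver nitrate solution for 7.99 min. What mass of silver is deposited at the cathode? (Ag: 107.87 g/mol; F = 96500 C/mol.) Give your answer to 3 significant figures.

Q = It = 7.75 × 479.4 = 3715 C
Moles of electrons = 3715 / 96500 = 0.03850 mol
Ag⁺ + e⁻ → Ag, so n(Ag) = 0.03850 mol
m = 0.03850 × 107.87 = 4.15 g

4.15 g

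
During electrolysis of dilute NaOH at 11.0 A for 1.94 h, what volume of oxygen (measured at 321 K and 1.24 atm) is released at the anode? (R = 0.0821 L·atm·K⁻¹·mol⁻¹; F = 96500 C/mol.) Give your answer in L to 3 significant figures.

4.23 L

Charge passed = 11.0 × 6984 = 76820 C
Moles of electrons = 76820 / 96500 = 0.7961 mol
2H₂O → O₂ + 4H⁺ + 4e⁻, so n(O₂) = 0.7961 / 4 = 0.1990 mol
V = nRT/P = 0.1990 × 0.0821 × 321 / 1.24 = 4.229 L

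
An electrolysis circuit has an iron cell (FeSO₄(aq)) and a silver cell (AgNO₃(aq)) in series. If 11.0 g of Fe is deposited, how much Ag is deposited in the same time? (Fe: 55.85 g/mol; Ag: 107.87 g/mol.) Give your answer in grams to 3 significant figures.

42.5 g

n(Fe) = 11.0 / 55.85 = 0.1970 mol
Fe²⁺ + 2e⁻ → Fe, so n(e⁻) = 2 × 0.1970 = 0.3940 mol
Same current for the same time ⇒ same n(e⁻) = 0.3940 mol in both cells.
Ag⁺ + e⁻ → Ag, so n(Ag) = 0.3940 mol
m(Ag) = 0.3940 × 107.87 = 42.5 g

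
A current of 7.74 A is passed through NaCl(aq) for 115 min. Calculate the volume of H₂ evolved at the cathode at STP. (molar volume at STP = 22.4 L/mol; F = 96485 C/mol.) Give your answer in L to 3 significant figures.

6.20 L

Charge passed = 7.74 × 6900 = 53410 C
n(e⁻) = Q/F = 53410/96485 = 0.5536 mol
2H⁺ + 2e⁻ → H₂, so n(H₂) = 0.5536 / 2 = 0.2768 mol
V = 0.2768 × 22.4 = 6.200 L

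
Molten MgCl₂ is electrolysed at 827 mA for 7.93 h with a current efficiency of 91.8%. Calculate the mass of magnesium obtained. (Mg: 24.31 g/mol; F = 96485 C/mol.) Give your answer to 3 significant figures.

2.73 g

Q = 0.827 × 28548 = 23610 C
n(e⁻) = 23610 / 96485 = 0.2447 mol
Mg²⁺ + 2e⁻ → Mg, so theoretical m(Mg) = 0.1224 × 24.31 = 2.976 g
Actual mass = 91.8% × 2.976 = 2.73 g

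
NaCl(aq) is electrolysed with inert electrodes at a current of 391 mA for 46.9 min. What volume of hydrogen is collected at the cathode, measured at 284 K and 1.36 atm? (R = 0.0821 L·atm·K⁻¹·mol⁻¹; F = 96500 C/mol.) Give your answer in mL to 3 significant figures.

97.7 mL

Q = 0.391 A × 2814 s = 1100 C
n(e⁻) = Q/F = 1100/96500 = 0.01140 mol
2H⁺ + 2e⁻ → H₂, so n(H₂) = 0.01140 / 2 = 0.005700 mol
V = nRT/P = 0.005700 × 0.0821 × 284 / 1.36 = 0.09772 L
= 97.7 mL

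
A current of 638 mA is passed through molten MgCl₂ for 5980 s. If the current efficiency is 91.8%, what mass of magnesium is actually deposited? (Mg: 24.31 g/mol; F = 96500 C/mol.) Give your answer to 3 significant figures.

0.441 g

Q = 0.638 × 5980 = 3815 C
n(e⁻) = 3815 / 96500 = 0.03953 mol
Mg²⁺ + 2e⁻ → Mg, so theoretical m(Mg) = 0.01977 × 24.31 = 0.4806 g
Actual mass = 91.8% × 0.4806 = 0.441 g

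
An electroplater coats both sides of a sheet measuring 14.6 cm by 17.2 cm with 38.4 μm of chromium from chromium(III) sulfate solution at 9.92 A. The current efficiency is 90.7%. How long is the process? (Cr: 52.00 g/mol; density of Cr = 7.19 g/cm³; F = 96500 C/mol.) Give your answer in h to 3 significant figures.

2.38 h

Plated area = 2 × 14.6 × 17.2 = 502.2 cm²
Volume = 502.2 × 38.4×10⁻⁴ cm = 1.928 cm³
m(Cr) = 1.928 × 7.19 = 13.86 g
n(Cr) = 13.86 / 52.00 = 0.2665 mol; n(e⁻) = 3 × 0.2665 = 0.7995 mol
Q = 0.7995 × 96500 / 0.907 = 85060 C
t = 85060 / 9.92 = 8575 s = 2.38 h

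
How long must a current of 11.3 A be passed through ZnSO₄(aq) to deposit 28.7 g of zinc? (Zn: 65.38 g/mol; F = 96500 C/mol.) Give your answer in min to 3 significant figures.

125 min

n(Zn) = 28.7 / 65.38 = 0.4390 mol
Zn²⁺ + 2e⁻ → Zn, so n(e⁻) = 2 × 0.4390 = 0.8780 mol
Q = 0.8780 × 96500 = 84730 C
t = Q / I = 84730 / 11.3 = 7498 s = 125 min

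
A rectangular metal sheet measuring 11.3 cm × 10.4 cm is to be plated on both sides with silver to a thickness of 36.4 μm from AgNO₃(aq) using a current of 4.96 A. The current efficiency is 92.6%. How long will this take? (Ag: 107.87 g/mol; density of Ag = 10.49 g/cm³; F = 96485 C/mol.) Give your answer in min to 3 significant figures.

29.1 min

Plated area = 2 × 11.3 × 10.4 = 235.0 cm²
Volume = 235.0 × 36.4×10⁻⁴ cm = 0.8554 cm³
m(Ag) = 0.8554 × 10.49 = 8.973 g
n(Ag) = 8.973 / 107.87 = 0.08318 mol; n(e⁻) = 0.08318 mol
Q = 0.08318 × 96485 / 0.926 = 8667 C
t = 8667 / 4.96 = 1747 s = 29.1 min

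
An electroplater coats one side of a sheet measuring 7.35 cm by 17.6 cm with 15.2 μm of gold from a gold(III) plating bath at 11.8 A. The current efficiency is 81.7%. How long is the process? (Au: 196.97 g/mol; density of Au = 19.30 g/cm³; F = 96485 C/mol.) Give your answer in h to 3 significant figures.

0.161 h

Plated area = 7.35 × 17.6 = 129.4 cm²
Volume = 129.4 × 15.2×10⁻⁴ cm = 0.1967 cm³
m(Au) = 0.1967 × 19.30 = 3.796 g
n(Au) = 3.796 / 196.97 = 0.01927 mol; n(e⁻) = 3 × 0.01927 = 0.05781 mol
Q = 0.05781 × 96485 / 0.817 = 6827 C
t = 6827 / 11.8 = 578.6 s = 0.161 h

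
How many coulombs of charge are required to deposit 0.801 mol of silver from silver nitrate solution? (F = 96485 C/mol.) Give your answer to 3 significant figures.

Ag⁺ + e⁻ → Ag, so n(e⁻) = 1 × 0.801 = 0.8010 mol
Q = 0.8010 × 96485 = 77280 C

77300 C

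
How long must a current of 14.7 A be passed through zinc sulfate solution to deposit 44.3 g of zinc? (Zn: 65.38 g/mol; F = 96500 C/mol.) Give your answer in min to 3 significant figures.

n(Zn) = 44.3 / 65.38 = 0.6776 mol
Zn²⁺ + 2e⁻ → Zn, so n(e⁻) = 2 × 0.6776 = 1.355 mol
Q = 1.355 × 96500 = 1.308×10^5 C
t = Q / I = 1.308×10^5 / 14.7 = 8898 s = 148 min

148 min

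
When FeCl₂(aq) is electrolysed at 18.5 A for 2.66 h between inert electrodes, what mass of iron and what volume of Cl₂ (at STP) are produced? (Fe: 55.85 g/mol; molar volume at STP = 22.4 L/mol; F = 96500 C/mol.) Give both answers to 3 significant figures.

Q = 18.5 × 9576 = 1.772×10^5 C; n(e⁻) = 1.772×10^5 / 96500 = 1.836 mol
Cathode: Fe²⁺ + 2e⁻ → Fe → n(Fe) = 1.836/2 = 0.9180 mol → 51.3 g
Anode: 2Cl⁻ → Cl₂ + 2e⁻ → n(Cl₂) = 1.836/2 = 0.9180 mol → 20.6 L

51.3 g Fe; 20.6 L Cl₂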